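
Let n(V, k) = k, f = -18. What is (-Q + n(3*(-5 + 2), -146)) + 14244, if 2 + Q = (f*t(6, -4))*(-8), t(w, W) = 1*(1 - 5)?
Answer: 14676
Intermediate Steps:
t(w, W) = -4 (t(w, W) = 1*(-4) = -4)
Q = -578 (Q = -2 - 18*(-4)*(-8) = -2 + 72*(-8) = -2 - 576 = -578)
(-Q + n(3*(-5 + 2), -146)) + 14244 = (-1*(-578) - 146) + 14244 = (578 - 146) + 14244 = 432 + 14244 = 14676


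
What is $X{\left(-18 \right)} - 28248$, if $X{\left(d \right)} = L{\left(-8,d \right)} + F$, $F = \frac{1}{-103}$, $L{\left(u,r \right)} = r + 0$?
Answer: $- \frac{2911399}{103} \approx -28266.0$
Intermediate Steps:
$L{\left(u,r \right)} = r$
$F = - \frac{1}{103} \approx -0.0097087$
$X{\left(d \right)} = - \frac{1}{103} + d$ ($X{\left(d \right)} = d - \frac{1}{103} = - \frac{1}{103} + d$)
$X{\left(-18 \right)} - 28248 = \left(- \frac{1}{103} - 18\right) - 28248 = - \frac{1855}{103} - 28248 = - \frac{2911399}{103}$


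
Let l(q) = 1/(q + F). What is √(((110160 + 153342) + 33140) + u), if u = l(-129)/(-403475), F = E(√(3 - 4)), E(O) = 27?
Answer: √20096768784086574378/8230890 ≈ 544.65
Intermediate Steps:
F = 27
l(q) = 1/(27 + q) (l(q) = 1/(q + 27) = 1/(27 + q))
u = 1/41154450 (u = 1/((27 - 129)*(-403475)) = -1/403475/(-102) = -1/102*(-1/403475) = 1/41154450 ≈ 2.4299e-8)
√(((110160 + 153342) + 33140) + u) = √(((110160 + 153342) + 33140) + 1/41154450) = √((263502 + 33140) + 1/41154450) = √(296642 + 1/41154450) = √(12208138356901/41154450) = √20096768784086574378/8230890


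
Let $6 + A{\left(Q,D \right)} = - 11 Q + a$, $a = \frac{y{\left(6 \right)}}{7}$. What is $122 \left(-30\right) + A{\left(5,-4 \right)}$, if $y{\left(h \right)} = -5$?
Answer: $- \frac{26052}{7} \approx -3721.7$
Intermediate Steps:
$a = - \frac{5}{7} \approx -0.71429$
$A{\left(Q,D \right)} = - \frac{47}{7} - 11 Q$ ($A{\left(Q,D \right)} = -6 - \left(\frac{5}{7} + 11 Q\right) = - \frac{47}{7} - 11 Q$)
$122 \left(-30\right) + A{\left(5,-4 \right)} = 122 \left(-30\right) - \frac{432}{7} = -3660 - \frac{432}{7} = - \frac{26052}{7}$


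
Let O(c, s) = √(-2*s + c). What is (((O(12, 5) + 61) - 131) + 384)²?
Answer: (314 + √2)² ≈ 99486.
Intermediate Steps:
O(c, s) = √(c - 2*s)
(((O(12, 5) + 61) - 131) + 384)² = (((√(12 - 2*5) + 61) - 131) + 384)² = (((√(12 - 10) + 61) - 131) + 384)² = (((√2 + 61) - 131) + 384)² = (((61 + √2) - 131) + 384)² = ((-70 + √2) + 384)² = (314 + √2)²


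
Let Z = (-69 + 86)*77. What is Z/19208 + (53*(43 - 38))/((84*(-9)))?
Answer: -20921/74088 ≈ -0.28238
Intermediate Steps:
Z = 1309 (Z = 17*77 = 1309)
Z/19208 + (53*(43 - 38))/((84*(-9))) = 1309/19208 + (53*(43 - 38))/((84*(-9))) = 1309*(1/19208) + (53*5)/(-756) = 187/2744 + 265*(-1/756) = 187/2744 - 265/756 = -20921/74088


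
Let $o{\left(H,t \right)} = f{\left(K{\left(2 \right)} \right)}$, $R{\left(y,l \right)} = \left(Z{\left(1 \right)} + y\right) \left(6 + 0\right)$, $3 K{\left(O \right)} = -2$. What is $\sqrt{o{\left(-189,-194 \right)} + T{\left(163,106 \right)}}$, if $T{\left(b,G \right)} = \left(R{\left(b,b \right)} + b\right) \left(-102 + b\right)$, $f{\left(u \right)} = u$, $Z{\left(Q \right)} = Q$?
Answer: $\frac{\sqrt{629697}}{3} \approx 264.51$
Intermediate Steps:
$K{\left(O \right)} = - \frac{2}{3}$ ($K{\left(O \right)} = \frac{1}{3} \left(-2\right) = - \frac{2}{3}$)
$R{\left(y,l \right)} = 6 + 6 y$ ($R{\left(y,l \right)} = \left(1 + y\right) \left(6 + 0\right) = \left(1 + y\right) 6 = 6 + 6 y$)
$T{\left(b,G \right)} = \left(-102 + b\right) \left(6 + 7 b\right)$ ($T{\left(b,G \right)} = \left(\left(6 + 6 b\right) + b\right) \left(-102 + b\right) = \left(6 + 7 b\right) \left(-102 + b\right) = \left(-102 + b\right) \left(6 + 7 b\right)$)
$o{\left(H,t \right)} = - \frac{2}{3}$
$\sqrt{o{\left(-189,-194 \right)} + T{\left(163,106 \right)}} = \sqrt{- \frac{2}{3} - \left(116016 - 185983\right)} = \sqrt{- \frac{2}{3} - -69967} = \sqrt{- \frac{2}{3} + 69967} = \sqrt{\frac{209899}{3}} = \frac{\sqrt{629697}}{3}$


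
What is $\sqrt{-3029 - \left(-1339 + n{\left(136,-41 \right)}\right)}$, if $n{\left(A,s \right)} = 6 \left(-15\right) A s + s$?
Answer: $i \sqrt{503489} \approx 709.57 i$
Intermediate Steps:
$n{\left(A,s \right)} = s - 90 A s$ ($n{\left(A,s \right)} = - 90 A s + s = s - 90 A s$)
$\sqrt{-3029 - \left(-1339 + n{\left(136,-41 \right)}\right)} = \sqrt{-3029 + \left(1339 - - 41 \left(1 - 12240\right)\right)} = \sqrt{-3029 + \left(1339 - \left(-41\right) \left(-12239\right)\right)} = \sqrt{-3029 + \left(1339 - 501799\right)} = \sqrt{-3029 - 500460} = \sqrt{-503489} = i \sqrt{503489}$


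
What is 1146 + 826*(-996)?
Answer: -821550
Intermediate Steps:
1146 + 826*(-996) = 1146 - 822696 = -821550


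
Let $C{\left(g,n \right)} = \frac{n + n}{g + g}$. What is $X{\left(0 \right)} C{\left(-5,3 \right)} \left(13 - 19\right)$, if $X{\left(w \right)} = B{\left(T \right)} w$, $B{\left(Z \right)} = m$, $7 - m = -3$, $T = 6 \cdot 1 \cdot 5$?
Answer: $0$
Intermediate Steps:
$C{\left(g,n \right)} = \frac{n}{g}$ ($C{\left(g,n \right)} = \frac{2 n}{2 g} = 2 n \frac{1}{2 g} = \frac{n}{g}$)
$T = 30$ ($T = 6 \cdot 5 = 30$)
$m = 10$ ($m = 7 - -3 = 7 + 3 = 10$)
$B{\left(Z \right)} = 10$
$X{\left(w \right)} = 10 w$
$X{\left(0 \right)} C{\left(-5,3 \right)} \left(13 - 19\right) = 10 \cdot 0 \frac{3}{-5} \left(13 - 19\right) = 0 \cdot 3 \left(- \frac{1}{5}\right) \left(-6\right) = 0 \left(- \frac{3}{5}\right) \left(-6\right) = 0 \left(-6\right) = 0$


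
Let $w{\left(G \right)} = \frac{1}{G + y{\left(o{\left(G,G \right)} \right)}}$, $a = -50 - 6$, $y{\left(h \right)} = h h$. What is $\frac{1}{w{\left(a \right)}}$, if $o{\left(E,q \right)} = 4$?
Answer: $-40$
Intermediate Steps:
$y{\left(h \right)} = h^{2}$
$a = -56$
$w{\left(G \right)} = \frac{1}{16 + G}$ ($w{\left(G \right)} = \frac{1}{G + 4^{2}} = \frac{1}{G + 16} = \frac{1}{16 + G}$)
$\frac{1}{w{\left(a \right)}} = \frac{1}{\frac{1}{16 - 56}} = \frac{1}{\frac{1}{-40}} = \frac{1}{- \frac{1}{40}} = -40$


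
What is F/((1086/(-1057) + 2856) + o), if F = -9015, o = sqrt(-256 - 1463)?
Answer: -3195031434070/1012052228163 + 3357333245*I*sqrt(191)/1012052228163 ≈ -3.157 + 0.045847*I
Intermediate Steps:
o = 3*I*sqrt(191) (o = sqrt(-1719) = 3*I*sqrt(191) ≈ 41.461*I)
F/((1086/(-1057) + 2856) + o) = -9015/((1086/(-1057) + 2856) + 3*I*sqrt(191)) = -9015/((1086*(-1/1057) + 2856) + 3*I*sqrt(191)) = -9015/((-1086/1057 + 2856) + 3*I*sqrt(191)) = -9015/(3017706/1057 + 3*I*sqrt(191))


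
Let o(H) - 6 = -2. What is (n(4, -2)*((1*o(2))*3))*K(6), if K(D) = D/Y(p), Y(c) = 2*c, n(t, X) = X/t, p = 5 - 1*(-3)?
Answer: -9/4 ≈ -2.2500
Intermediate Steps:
o(H) = 4 (o(H) = 6 - 2 = 4)
p = 8 (p = 5 + 3 = 8)
K(D) = D/16 (K(D) = D/((2*8)) = D/16)
(n(4, -2)*((1*o(2))*3))*K(6) = ((-2/4)*((1*4)*3))*((1/16)*6) = ((-2*1/4)*(4*3))*(3/8) = -1/2*12*(3/8) = -6*3/8 = -9/4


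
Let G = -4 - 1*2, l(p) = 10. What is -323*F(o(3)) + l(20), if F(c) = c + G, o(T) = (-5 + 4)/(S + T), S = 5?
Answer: 15907/8 ≈ 1988.4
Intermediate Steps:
G = -6 (G = -4 - 2 = -6)
o(T) = -1/(5 + T) (o(T) = (-5 + 4)/(5 + T) = -1/(5 + T))
F(c) = -6 + c (F(c) = c - 6 = -6 + c)
-323*F(o(3)) + l(20) = -323*(-6 - 1/(5 + 3)) + 10 = -323*(-6 - 1/8) + 10 = -323*(-49/8) + 10 = 15827/8 + 10 = 15907/8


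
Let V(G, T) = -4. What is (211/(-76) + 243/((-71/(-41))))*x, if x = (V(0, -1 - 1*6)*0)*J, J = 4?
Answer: 0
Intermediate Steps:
x = 0 (x = -4*0*4 = 0*4 = 0)
(211/(-76) + 243/((-71/(-41))))*x = (211/(-76) + 243/((-71/(-41))))*0 = (211*(-1/76) + 243/((-71*(-1/41))))*0 = (-211/76 + 243/(71/41))*0 = (-211/76 + 243*(41/71))*0 = (-211/76 + 9963/71)*0 = (742207/5396)*0 = 0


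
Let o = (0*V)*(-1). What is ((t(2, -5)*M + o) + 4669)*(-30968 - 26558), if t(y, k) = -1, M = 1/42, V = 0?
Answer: -805762573/3 ≈ -2.6859e+8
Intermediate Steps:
M = 1/42 ≈ 0.023810
o = 0 (o = (0*0)*(-1) = 0*(-1) = 0)
((t(2, -5)*M + o) + 4669)*(-30968 - 26558) = ((-1*1/42 + 0) + 4669)*(-30968 - 26558) = ((-1/42 + 0) + 4669)*(-57526) = (-1/42 + 4669)*(-57526) = (196097/42)*(-57526) = -805762573/3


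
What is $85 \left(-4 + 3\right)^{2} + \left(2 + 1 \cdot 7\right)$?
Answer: $94$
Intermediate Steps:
$85 \left(-4 + 3\right)^{2} + \left(2 + 1 \cdot 7\right) = 85 \left(-1\right)^{2} + \left(2 + 7\right) = 85 \cdot 1 + 9 = 85 + 9 = 94$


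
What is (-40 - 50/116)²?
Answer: 5499025/3364 ≈ 1634.7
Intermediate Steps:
(-40 - 50/116)² = (-40 - 50*1/116)² = (-40 - 25/58)² = (-2345/58)² = 5499025/3364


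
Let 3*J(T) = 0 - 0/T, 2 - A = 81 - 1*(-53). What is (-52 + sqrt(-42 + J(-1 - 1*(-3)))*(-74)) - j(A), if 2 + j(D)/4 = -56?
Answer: 180 - 74*I*sqrt(42) ≈ 180.0 - 479.57*I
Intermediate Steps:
A = -132 (A = 2 - (81 - 1*(-53)) = 2 - (81 + 53) = 2 - 1*134 = 2 - 134 = -132)
j(D) = -232 (j(D) = -8 + 4*(-56) = -8 - 224 = -232)
J(T) = 0 (J(T) = (0 - 0/T)/3 = (0 - 1*0)/3 = (0 + 0)/3 = (1/3)*0 = 0)
(-52 + sqrt(-42 + J(-1 - 1*(-3)))*(-74)) - j(A) = (-52 + sqrt(-42 + 0)*(-74)) - 1*(-232) = (-52 + sqrt(-42)*(-74)) + 232 = (-52 + (I*sqrt(42))*(-74)) + 232 = (-52 - 74*I*sqrt(42)) + 232 = 180 - 74*I*sqrt(42)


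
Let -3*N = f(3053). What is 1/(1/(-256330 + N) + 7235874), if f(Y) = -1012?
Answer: 767978/5556992042769 ≈ 1.3820e-7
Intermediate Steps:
N = 1012/3 (N = -⅓*(-1012) = 1012/3 ≈ 337.33)
1/(1/(-256330 + N) + 7235874) = 1/(1/(-256330 + 1012/3) + 7235874) = 1/(1/(-767978/3) + 7235874) = 1/(-3/767978 + 7235874) = 1/(5556992042769/767978) = 767978/5556992042769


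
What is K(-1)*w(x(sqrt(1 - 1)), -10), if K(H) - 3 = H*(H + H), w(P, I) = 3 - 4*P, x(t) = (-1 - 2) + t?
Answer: 75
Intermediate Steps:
x(t) = -3 + t
K(H) = 3 + 2*H**2 (K(H) = 3 + H*(H + H) = 3 + H*(2*H) = 3 + 2*H**2)
K(-1)*w(x(sqrt(1 - 1)), -10) = (3 + 2*(-1)**2)*(3 - 4*(-3 + sqrt(1 - 1))) = (3 + 2*1)*(3 - 4*(-3 + sqrt(0))) = (3 + 2)*(3 - 4*(-3 + 0)) = 5*(3 - 4*(-3)) = 5*(3 + 12) = 5*15 = 75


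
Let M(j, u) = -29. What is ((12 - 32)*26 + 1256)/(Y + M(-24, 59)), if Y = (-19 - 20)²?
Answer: 184/373 ≈ 0.49330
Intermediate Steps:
Y = 1521 (Y = (-39)² = 1521)
((12 - 32)*26 + 1256)/(Y + M(-24, 59)) = ((12 - 32)*26 + 1256)/(1521 - 29) = (-20*26 + 1256)/1492 = (-520 + 1256)*(1/1492) = 736*(1/1492) = 184/373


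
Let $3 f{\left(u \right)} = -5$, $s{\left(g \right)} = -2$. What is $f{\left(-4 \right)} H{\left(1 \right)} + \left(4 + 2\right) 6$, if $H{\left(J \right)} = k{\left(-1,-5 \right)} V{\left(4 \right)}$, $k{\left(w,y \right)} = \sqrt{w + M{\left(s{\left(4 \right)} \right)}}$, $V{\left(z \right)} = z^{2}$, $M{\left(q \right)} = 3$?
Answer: $36 - \frac{80 \sqrt{2}}{3} \approx -1.7124$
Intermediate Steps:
$k{\left(w,y \right)} = \sqrt{3 + w}$ ($k{\left(w,y \right)} = \sqrt{w + 3} = \sqrt{3 + w}$)
$H{\left(J \right)} = 16 \sqrt{2}$ ($H{\left(J \right)} = \sqrt{3 - 1} \cdot 4^{2} = \sqrt{2} \cdot 16 = 16 \sqrt{2}$)
$f{\left(u \right)} = - \frac{5}{3}$ ($f{\left(u \right)} = \frac{1}{3} \left(-5\right) = - \frac{5}{3}$)
$f{\left(-4 \right)} H{\left(1 \right)} + \left(4 + 2\right) 6 = - \frac{5 \cdot 16 \sqrt{2}}{3} + \left(4 + 2\right) 6 = - \frac{80 \sqrt{2}}{3} + 6 \cdot 6 = - \frac{80 \sqrt{2}}{3} + 36 = 36 - \frac{80 \sqrt{2}}{3}$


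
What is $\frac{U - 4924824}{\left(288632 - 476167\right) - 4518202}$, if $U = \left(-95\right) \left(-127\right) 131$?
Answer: $\frac{3344309}{4705737} \approx 0.71069$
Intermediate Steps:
$U = 1580515$ ($U = 12065 \cdot 131 = 1580515$)
$\frac{U - 4924824}{\left(288632 - 476167\right) - 4518202} = \frac{1580515 - 4924824}{\left(288632 - 476167\right) - 4518202} = - \frac{3344309}{\left(288632 - 476167\right) - 4518202} = - \frac{3344309}{-187535 - 4518202} = - \frac{3344309}{-4705737} = \left(-3344309\right) \left(- \frac{1}{4705737}\right) = \frac{3344309}{4705737}$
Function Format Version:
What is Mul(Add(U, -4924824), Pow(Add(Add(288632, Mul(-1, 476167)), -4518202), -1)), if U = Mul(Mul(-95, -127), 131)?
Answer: Rational(3344309, 4705737) ≈ 0.71069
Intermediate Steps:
U = 1580515 (U = Mul(12065, 131) = 1580515)
Mul(Add(U, -4924824), Pow(Add(Add(288632, Mul(-1, 476167)), -4518202), -1)) = Mul(Add(1580515, -4924824), Pow(Add(Add(288632, Mul(-1, 476167)), -4518202), -1)) = Mul(-3344309, Pow(Add(Add(288632, -476167), -4518202), -1)) = Mul(-3344309, Pow(Add(-187535, -4518202), -1)) = Mul(-3344309, Pow(-4705737, -1)) = Mul(-3344309, Rational(-1, 4705737)) = Rational(3344309, 4705737)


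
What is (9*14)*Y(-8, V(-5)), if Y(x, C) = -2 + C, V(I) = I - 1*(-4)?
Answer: -378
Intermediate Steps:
V(I) = 4 + I (V(I) = I + 4 = 4 + I)
(9*14)*Y(-8, V(-5)) = (9*14)*(-2 + (4 - 5)) = 126*(-2 - 1) = 126*(-3) = -378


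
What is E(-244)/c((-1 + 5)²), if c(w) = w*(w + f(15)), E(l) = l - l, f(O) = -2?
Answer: 0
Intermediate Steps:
E(l) = 0
c(w) = w*(-2 + w) (c(w) = w*(w - 2) = w*(-2 + w))
E(-244)/c((-1 + 5)²) = 0/(((-1 + 5)²*(-2 + (-1 + 5)²))) = 0/((4²*(-2 + 4²))) = 0/((16*(-2 + 16))) = 0/((16*14)) = 0/224 = 0*(1/224) = 0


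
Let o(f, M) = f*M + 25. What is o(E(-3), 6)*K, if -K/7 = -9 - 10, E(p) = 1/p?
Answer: 3059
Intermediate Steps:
o(f, M) = 25 + M*f (o(f, M) = M*f + 25 = 25 + M*f)
K = 133 (K = -7*(-9 - 10) = -7*(-19) = 133)
o(E(-3), 6)*K = (25 + 6/(-3))*133 = (25 + 6*(-⅓))*133 = (25 - 2)*133 = 23*133 = 3059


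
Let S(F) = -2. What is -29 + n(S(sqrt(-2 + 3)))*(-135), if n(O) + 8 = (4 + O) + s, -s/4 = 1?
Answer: 1321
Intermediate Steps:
s = -4 (s = -4*1 = -4)
n(O) = -8 + O (n(O) = -8 + ((4 + O) - 4) = -8 + O)
-29 + n(S(sqrt(-2 + 3)))*(-135) = -29 + (-8 - 2)*(-135) = -29 - 10*(-135) = -29 + 1350 = 1321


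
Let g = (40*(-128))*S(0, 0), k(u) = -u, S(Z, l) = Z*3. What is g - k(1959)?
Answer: 1959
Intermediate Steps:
S(Z, l) = 3*Z
g = 0 (g = (40*(-128))*(3*0) = -5120*0 = 0)
g - k(1959) = 0 - (-1)*1959 = 0 - 1*(-1959) = 0 + 1959 = 1959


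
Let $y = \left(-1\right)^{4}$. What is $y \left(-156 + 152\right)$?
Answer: $-4$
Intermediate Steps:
$y = 1$
$y \left(-156 + 152\right) = 1 \left(-156 + 152\right) = 1 \left(-4\right) = -4$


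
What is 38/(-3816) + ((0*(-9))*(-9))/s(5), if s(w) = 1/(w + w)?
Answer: -19/1908 ≈ -0.0099581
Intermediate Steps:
s(w) = 1/(2*w)
38/(-3816) + ((0*(-9))*(-9))/s(5) = 38/(-3816) + ((0*(-9))*(-9))/(((½)/5)) = 38*(-1/3816) + (0*(-9))/(((½)*(⅕))) = -19/1908 + 0/(⅒) = -19/1908 + 0*10 = -19/1908 + 0 = -19/1908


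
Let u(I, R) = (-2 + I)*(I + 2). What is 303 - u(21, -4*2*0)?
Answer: -134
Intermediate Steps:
u(I, R) = (-2 + I)*(2 + I)
303 - u(21, -4*2*0) = 303 - (-4 + 21²) = 303 - (-4 + 441) = 303 - 1*437 = 303 - 437 = -134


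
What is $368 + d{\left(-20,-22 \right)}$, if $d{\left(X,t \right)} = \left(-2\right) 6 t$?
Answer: $632$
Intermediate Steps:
$d{\left(X,t \right)} = - 12 t$
$368 + d{\left(-20,-22 \right)} = 368 - -264 = 368 + 264 = 632$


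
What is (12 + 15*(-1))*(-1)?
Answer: 3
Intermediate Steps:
(12 + 15*(-1))*(-1) = (12 - 15)*(-1) = -3*(-1) = 3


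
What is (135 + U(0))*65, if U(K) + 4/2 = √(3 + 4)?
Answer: 8645 + 65*√7 ≈ 8817.0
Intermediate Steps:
U(K) = -2 + √7 (U(K) = -2 + √(3 + 4) = -2 + √7)
(135 + U(0))*65 = (135 + (-2 + √7))*65 = (133 + √7)*65 = 8645 + 65*√7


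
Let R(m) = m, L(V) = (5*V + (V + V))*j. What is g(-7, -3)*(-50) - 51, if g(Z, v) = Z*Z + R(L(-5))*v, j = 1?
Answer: -7751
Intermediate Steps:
L(V) = 7*V (L(V) = (5*V + (V + V))*1 = (5*V + 2*V)*1 = (7*V)*1 = 7*V)
g(Z, v) = Z² - 35*v (g(Z, v) = Z*Z + (7*(-5))*v = Z² - 35*v)
g(-7, -3)*(-50) - 51 = ((-7)² - 35*(-3))*(-50) - 51 = (49 + 105)*(-50) - 51 = 154*(-50) - 51 = -7700 - 51 = -7751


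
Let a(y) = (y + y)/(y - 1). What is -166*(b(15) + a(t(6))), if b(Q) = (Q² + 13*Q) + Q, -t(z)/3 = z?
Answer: -1377966/19 ≈ -72525.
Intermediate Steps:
t(z) = -3*z
a(y) = 2*y/(-1 + y) (a(y) = (2*y)/(-1 + y) = 2*y/(-1 + y))
b(Q) = Q² + 14*Q
-166*(b(15) + a(t(6))) = -166*(15*(14 + 15) + 2*(-3*6)/(-1 - 3*6)) = -166*(15*29 + 2*(-18)/(-1 - 18)) = -166*(435 + 2*(-18)/(-19)) = -166*(435 + 2*(-18)*(-1/19)) = -166*(435 + 36/19) = -166*8301/19 = -1377966/19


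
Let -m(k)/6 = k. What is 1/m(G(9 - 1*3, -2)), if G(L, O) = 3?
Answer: -1/18 ≈ -0.055556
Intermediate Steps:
m(k) = -6*k
1/m(G(9 - 1*3, -2)) = 1/(-6*3) = 1/(-18) = -1/18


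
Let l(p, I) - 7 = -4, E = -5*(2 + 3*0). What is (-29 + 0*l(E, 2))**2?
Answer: 841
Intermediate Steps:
E = -10 (E = -5*(2 + 0) = -5*2 = -10)
l(p, I) = 3 (l(p, I) = 7 - 4 = 3)
(-29 + 0*l(E, 2))**2 = (-29 + 0*3)**2 = (-29 + 0)**2 = (-29)**2 = 841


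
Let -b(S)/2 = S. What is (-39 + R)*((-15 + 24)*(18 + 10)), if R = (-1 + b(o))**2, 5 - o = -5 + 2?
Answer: 63000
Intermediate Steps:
o = 8 (o = 5 - (-5 + 2) = 5 - 1*(-3) = 5 + 3 = 8)
b(S) = -2*S
R = 289 (R = (-1 - 2*8)**2 = (-1 - 16)**2 = (-17)**2 = 289)
(-39 + R)*((-15 + 24)*(18 + 10)) = (-39 + 289)*((-15 + 24)*(18 + 10)) = 250*(9*28) = 250*252 = 63000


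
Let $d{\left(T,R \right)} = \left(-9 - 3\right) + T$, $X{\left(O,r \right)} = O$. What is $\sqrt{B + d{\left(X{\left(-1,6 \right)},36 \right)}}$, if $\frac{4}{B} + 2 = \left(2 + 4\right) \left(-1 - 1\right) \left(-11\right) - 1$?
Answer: $\frac{i \sqrt{215817}}{129} \approx 3.6012 i$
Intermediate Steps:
$d{\left(T,R \right)} = -12 + T$
$B = \frac{4}{129}$ ($B = \frac{4}{-2 - \left(1 - \left(2 + 4\right) \left(-1 - 1\right) \left(-11\right)\right)} = \frac{4}{-2 - \left(1 - 6 \left(-2\right) \left(-11\right)\right)} = \frac{4}{-2 - -131} = \frac{4}{-2 + \left(132 - 1\right)} = \frac{4}{-2 + 131} = \frac{4}{129} \approx 0.031008$)
$\sqrt{B + d{\left(X{\left(-1,6 \right)},36 \right)}} = \sqrt{\frac{4}{129} - 13} = \sqrt{- \frac{1673}{129}} = \frac{i \sqrt{215817}}{129}$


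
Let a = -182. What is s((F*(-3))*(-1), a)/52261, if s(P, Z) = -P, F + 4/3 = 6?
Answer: -14/52261 ≈ -0.00026789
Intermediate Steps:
F = 14/3 (F = -4/3 + 6 = 14/3 ≈ 4.6667)
s((F*(-3))*(-1), a)/52261 = -(14/3)*(-3)*(-1)/52261 = -(-14)*(-1)*(1/52261) = -1*14*(1/52261) = -14*1/52261 = -14/52261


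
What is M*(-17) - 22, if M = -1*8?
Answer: 114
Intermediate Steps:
M = -8
M*(-17) - 22 = -8*(-17) - 22 = 136 - 22 = 114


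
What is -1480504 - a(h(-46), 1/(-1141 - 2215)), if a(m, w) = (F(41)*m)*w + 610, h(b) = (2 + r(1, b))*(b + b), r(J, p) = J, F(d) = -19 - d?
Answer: -1242650506/839 ≈ -1.4811e+6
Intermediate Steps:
h(b) = 6*b (h(b) = (2 + 1)*(b + b) = 3*(2*b) = 6*b)
a(m, w) = 610 - 60*m*w (a(m, w) = ((-19 - 1*41)*m)*w + 610 = ((-19 - 41)*m)*w + 610 = (-60*m)*w + 610 = -60*m*w + 610 = 610 - 60*m*w)
-1480504 - a(h(-46), 1/(-1141 - 2215)) = -1480504 - (610 - 60*6*(-46)/(-1141 - 2215)) = -1480504 - (610 - 60*(-276)/(-3356)) = -1480504 - (610 - 60*(-276)*(-1/3356)) = -1480504 - (610 - 4140/839) = -1480504 - 1*507650/839 = -1480504 - 507650/839 = -1242650506/839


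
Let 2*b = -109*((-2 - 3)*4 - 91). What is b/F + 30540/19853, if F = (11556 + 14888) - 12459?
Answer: 1094405247/555288410 ≈ 1.9709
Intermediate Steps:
F = 13985 (F = 26444 - 12459 = 13985)
b = 12099/2 (b = (-109*((-2 - 3)*4 - 91))/2 = (-109*(-5*4 - 91))/2 = (-109*(-20 - 91))/2 = (-109*(-111))/2 = (½)*12099 = 12099/2 ≈ 6049.5)
b/F + 30540/19853 = (12099/2)/13985 + 30540/19853 = (12099/2)*(1/13985) + 30540*(1/19853) = 12099/27970 + 30540/19853 = 1094405247/555288410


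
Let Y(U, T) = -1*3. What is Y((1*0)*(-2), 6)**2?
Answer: 9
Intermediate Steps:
Y(U, T) = -3
Y((1*0)*(-2), 6)**2 = (-3)**2 = 9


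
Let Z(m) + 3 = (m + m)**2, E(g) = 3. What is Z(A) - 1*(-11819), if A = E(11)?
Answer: 11852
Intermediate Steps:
A = 3
Z(m) = -3 + 4*m**2 (Z(m) = -3 + (m + m)**2 = -3 + (2*m)**2 = -3 + 4*m**2)
Z(A) - 1*(-11819) = (-3 + 4*3**2) - 1*(-11819) = (-3 + 4*9) + 11819 = (-3 + 36) + 11819 = 33 + 11819 = 11852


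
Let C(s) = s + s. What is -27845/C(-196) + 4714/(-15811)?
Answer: 438409407/6197912 ≈ 70.735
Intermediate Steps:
C(s) = 2*s
-27845/C(-196) + 4714/(-15811) = -27845/(2*(-196)) + 4714/(-15811) = -27845/(-392) + 4714*(-1/15811) = -27845*(-1/392) - 4714/15811 = 27845/392 - 4714/15811 = 438409407/6197912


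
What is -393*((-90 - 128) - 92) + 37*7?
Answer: 122089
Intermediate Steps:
-393*((-90 - 128) - 92) + 37*7 = -393*(-218 - 92) + 259 = -393*(-310) + 259 = 121830 + 259 = 122089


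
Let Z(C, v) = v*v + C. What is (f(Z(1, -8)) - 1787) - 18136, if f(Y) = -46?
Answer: -19969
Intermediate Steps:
Z(C, v) = C + v² (Z(C, v) = v² + C = C + v²)
(f(Z(1, -8)) - 1787) - 18136 = (-46 - 1787) - 18136 = -1833 - 18136 = -19969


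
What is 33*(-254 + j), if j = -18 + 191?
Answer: -2673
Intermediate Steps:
j = 173
33*(-254 + j) = 33*(-254 + 173) = 33*(-81) = -2673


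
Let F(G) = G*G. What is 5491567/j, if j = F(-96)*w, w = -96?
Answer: -5491567/884736 ≈ -6.2070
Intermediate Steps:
F(G) = G²
j = -884736 (j = (-96)²*(-96) = 9216*(-96) = -884736)
5491567/j = 5491567/(-884736) = 5491567*(-1/884736) = -5491567/884736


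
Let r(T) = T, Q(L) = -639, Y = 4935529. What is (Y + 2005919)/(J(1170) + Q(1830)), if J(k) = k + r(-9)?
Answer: 385636/29 ≈ 13298.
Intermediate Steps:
J(k) = -9 + k (J(k) = k - 9 = -9 + k)
(Y + 2005919)/(J(1170) + Q(1830)) = (4935529 + 2005919)/((-9 + 1170) - 639) = 6941448/(1161 - 639) = 6941448/522 = 6941448*(1/522) = 385636/29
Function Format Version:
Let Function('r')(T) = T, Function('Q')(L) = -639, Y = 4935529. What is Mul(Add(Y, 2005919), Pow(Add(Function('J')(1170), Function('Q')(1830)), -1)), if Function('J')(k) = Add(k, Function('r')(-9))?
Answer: Rational(385636, 29) ≈ 13298.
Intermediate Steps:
Function('J')(k) = Add(-9, k) (Function('J')(k) = Add(k, -9) = Add(-9, k))
Mul(Add(Y, 2005919), Pow(Add(Function('J')(1170), Function('Q')(1830)), -1)) = Mul(Add(4935529, 2005919), Pow(Add(Add(-9, 1170), -639), -1)) = Mul(6941448, Pow(Add(1161, -639), -1)) = Mul(6941448, Pow(522, -1)) = Mul(6941448, Rational(1, 522)) = Rational(385636, 29)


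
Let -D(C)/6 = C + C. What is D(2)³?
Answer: -13824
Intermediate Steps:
D(C) = -12*C (D(C) = -6*(C + C) = -12*C)
D(2)³ = (-12*2)³ = (-24)³ = -13824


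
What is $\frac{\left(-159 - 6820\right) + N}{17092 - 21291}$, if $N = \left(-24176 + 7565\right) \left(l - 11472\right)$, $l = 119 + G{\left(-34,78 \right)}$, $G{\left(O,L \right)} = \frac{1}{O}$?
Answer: $- \frac{337455713}{7514} \approx -44910.0$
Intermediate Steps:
$l = \frac{4045}{34}$ ($l = 119 + \frac{1}{-34} = 119 - \frac{1}{34} = \frac{4045}{34} \approx 118.97$)
$N = \frac{6411895833}{34}$ ($N = \left(-24176 + 7565\right) \left(\frac{4045}{34} - 11472\right) = \left(-16611\right) \left(- \frac{386003}{34}\right) = \frac{6411895833}{34} \approx 1.8859 \cdot 10^{8}$)
$\frac{\left(-159 - 6820\right) + N}{17092 - 21291} = \frac{\left(-159 - 6820\right) + \frac{6411895833}{34}}{17092 - 21291} = \frac{\left(-159 - 6820\right) + \frac{6411895833}{34}}{-4199} = \left(-6979 + \frac{6411895833}{34}\right) \left(- \frac{1}{4199}\right) = \frac{6411658547}{34} \left(- \frac{1}{4199}\right) = - \frac{337455713}{7514}$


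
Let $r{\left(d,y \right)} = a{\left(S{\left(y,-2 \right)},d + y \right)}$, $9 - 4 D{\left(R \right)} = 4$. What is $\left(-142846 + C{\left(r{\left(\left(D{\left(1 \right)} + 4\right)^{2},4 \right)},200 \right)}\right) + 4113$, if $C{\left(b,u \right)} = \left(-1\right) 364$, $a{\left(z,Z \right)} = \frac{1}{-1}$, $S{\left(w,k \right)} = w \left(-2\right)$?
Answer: $-139097$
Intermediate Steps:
$D{\left(R \right)} = \frac{5}{4}$ ($D{\left(R \right)} = \frac{9}{4} - 1 = \frac{5}{4}$)
$S{\left(w,k \right)} = - 2 w$
$a{\left(z,Z \right)} = -1$
$r{\left(d,y \right)} = -1$
$C{\left(b,u \right)} = -364$
$\left(-142846 + C{\left(r{\left(\left(D{\left(1 \right)} + 4\right)^{2},4 \right)},200 \right)}\right) + 4113 = \left(-142846 - 364\right) + 4113 = -143210 + 4113 = -139097$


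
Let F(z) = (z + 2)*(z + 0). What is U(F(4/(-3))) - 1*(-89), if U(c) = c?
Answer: 793/9 ≈ 88.111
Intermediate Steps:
F(z) = z*(2 + z) (F(z) = (2 + z)*z = z*(2 + z))
U(F(4/(-3))) - 1*(-89) = (4/(-3))*(2 + 4/(-3)) - 1*(-89) = (4*(-⅓))*(2 + 4*(-⅓)) + 89 = -4*(2 - 4/3)/3 + 89 = -4/3*⅔ + 89 = -8/9 + 89 = 793/9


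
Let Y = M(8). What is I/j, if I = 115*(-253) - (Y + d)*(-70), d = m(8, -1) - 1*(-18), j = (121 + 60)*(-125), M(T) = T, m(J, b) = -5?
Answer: 221/181 ≈ 1.2210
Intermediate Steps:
Y = 8
j = -22625 (j = 181*(-125) = -22625)
d = 13 (d = -5 - 1*(-18) = -5 + 18 = 13)
I = -27625 (I = 115*(-253) - (8 + 13)*(-70) = -29095 - 21*(-70) = -29095 - 1*(-1470) = -29095 + 1470 = -27625)
I/j = -27625/(-22625) = -27625*(-1/22625) = 221/181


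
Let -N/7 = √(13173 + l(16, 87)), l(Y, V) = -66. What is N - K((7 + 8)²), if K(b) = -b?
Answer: 225 - 7*√13107 ≈ -576.40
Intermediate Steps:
N = -7*√13107 (N = -7*√(13173 - 66) = -7*√13107 ≈ -801.40)
N - K((7 + 8)²) = -7*√13107 - (-1)*(7 + 8)² = -7*√13107 - (-1)*15² = -7*√13107 - (-1)*225 = -7*√13107 - 1*(-225) = -7*√13107 + 225 = 225 - 7*√13107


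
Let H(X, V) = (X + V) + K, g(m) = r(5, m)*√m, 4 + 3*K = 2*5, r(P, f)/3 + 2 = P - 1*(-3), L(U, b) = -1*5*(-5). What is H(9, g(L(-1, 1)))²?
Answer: 10201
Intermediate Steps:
L(U, b) = 25 (L(U, b) = -5*(-5) = 25)
r(P, f) = 3 + 3*P (r(P, f) = -6 + 3*(P - 1*(-3)) = -6 + 3*(P + 3) = -6 + 3*(3 + P) = -6 + (9 + 3*P) = 3 + 3*P)
K = 2 (K = -4/3 + (2*5)/3 = -4/3 + (⅓)*10 = -4/3 + 10/3 = 2)
g(m) = 18*√m (g(m) = (3 + 3*5)*√m = (3 + 15)*√m = 18*√m)
H(X, V) = 2 + V + X (H(X, V) = (X + V) + 2 = (V + X) + 2 = 2 + V + X)
H(9, g(L(-1, 1)))² = (2 + 18*√25 + 9)² = (2 + 18*5 + 9)² = (2 + 90 + 9)² = 101² = 10201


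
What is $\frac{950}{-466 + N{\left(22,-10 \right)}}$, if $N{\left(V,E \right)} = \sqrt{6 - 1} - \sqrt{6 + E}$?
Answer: $\frac{950}{-466 + \sqrt{5} - 2 i} \approx -2.0484 + 0.0088339 i$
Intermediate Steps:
$N{\left(V,E \right)} = \sqrt{5} - \sqrt{6 + E}$
$\frac{950}{-466 + N{\left(22,-10 \right)}} = \frac{950}{-466 + \left(\sqrt{5} - \sqrt{6 - 10}\right)} = \frac{950}{-466 + \left(\sqrt{5} - \sqrt{-4}\right)} = \frac{950}{-466 + \left(\sqrt{5} - 2 i\right)} = \frac{950}{-466 + \sqrt{5} - 2 i}$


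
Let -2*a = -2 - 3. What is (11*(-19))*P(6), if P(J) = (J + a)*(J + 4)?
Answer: -17765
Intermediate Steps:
a = 5/2 (a = -(-2 - 3)/2 = -½*(-5) = 5/2 ≈ 2.5000)
P(J) = (4 + J)*(5/2 + J) (P(J) = (J + 5/2)*(J + 4) = (5/2 + J)*(4 + J) = (4 + J)*(5/2 + J))
(11*(-19))*P(6) = (11*(-19))*(10 + 6² + (13/2)*6) = -209*(10 + 36 + 39) = -209*85 = -17765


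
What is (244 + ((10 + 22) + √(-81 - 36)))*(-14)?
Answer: -3864 - 42*I*√13 ≈ -3864.0 - 151.43*I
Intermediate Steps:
(244 + ((10 + 22) + √(-81 - 36)))*(-14) = (244 + (32 + √(-117)))*(-14) = (244 + (32 + 3*I*√13))*(-14) = (276 + 3*I*√13)*(-14) = -3864 - 42*I*√13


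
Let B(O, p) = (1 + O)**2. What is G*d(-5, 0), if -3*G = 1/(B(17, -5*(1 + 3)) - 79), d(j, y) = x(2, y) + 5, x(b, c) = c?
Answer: -1/147 ≈ -0.0068027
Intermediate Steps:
d(j, y) = 5 + y (d(j, y) = y + 5 = 5 + y)
G = -1/735 (G = -1/(3*((1 + 17)**2 - 79)) = -1/(3*(18**2 - 79)) = -1/(3*(324 - 79)) = -1/3/245 = -1/3*1/245 = -1/735 ≈ -0.0013605)
G*d(-5, 0) = -(5 + 0)/735 = -1/735*5 = -1/147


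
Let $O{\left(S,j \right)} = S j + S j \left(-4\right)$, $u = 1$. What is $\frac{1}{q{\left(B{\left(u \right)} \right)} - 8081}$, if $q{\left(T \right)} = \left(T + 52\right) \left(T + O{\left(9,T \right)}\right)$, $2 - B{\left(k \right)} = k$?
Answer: $- \frac{1}{9459} \approx -0.00010572$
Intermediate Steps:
$O{\left(S,j \right)} = - 3 S j$ ($O{\left(S,j \right)} = S j - 4 S j = - 3 S j$)
$B{\left(k \right)} = 2 - k$
$q{\left(T \right)} = - 26 T \left(52 + T\right)$ ($q{\left(T \right)} = \left(T + 52\right) \left(T - 27 T\right) = \left(52 + T\right) \left(T - 27 T\right) = \left(52 + T\right) \left(- 26 T\right) = - 26 T \left(52 + T\right)$)
$\frac{1}{q{\left(B{\left(u \right)} \right)} - 8081} = \frac{1}{26 \left(2 - 1\right) \left(-52 - \left(2 - 1\right)\right) - 8081} = \frac{1}{26 \cdot 1 \left(-52 - 1\right) - 8081} = \frac{1}{26 \cdot 1 \left(-53\right) - 8081} = \frac{1}{-1378 - 8081} = \frac{1}{-9459} = - \frac{1}{9459}$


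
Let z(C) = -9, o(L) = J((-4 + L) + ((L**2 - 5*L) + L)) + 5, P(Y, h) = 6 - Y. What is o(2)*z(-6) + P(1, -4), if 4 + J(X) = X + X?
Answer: 104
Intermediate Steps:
J(X) = -4 + 2*X (J(X) = -4 + (X + X) = -4 + 2*X)
o(L) = -7 - 6*L + 2*L**2 (o(L) = (-4 + 2*((-4 + L) + ((L**2 - 5*L) + L))) + 5 = (-4 + 2*((-4 + L) + (L**2 - 4*L))) + 5 = (-4 + 2*(-4 + L**2 - 3*L)) + 5 = (-4 + (-8 - 6*L + 2*L**2)) + 5 = (-12 - 6*L + 2*L**2) + 5 = -7 - 6*L + 2*L**2)
o(2)*z(-6) + P(1, -4) = (-7 - 6*2 + 2*2**2)*(-9) + (6 - 1*1) = (-7 - 12 + 2*4)*(-9) + (6 - 1) = (-7 - 12 + 8)*(-9) + 5 = -11*(-9) + 5 = 99 + 5 = 104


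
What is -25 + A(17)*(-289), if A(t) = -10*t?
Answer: 49105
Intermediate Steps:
A(t) = -10*t
-25 + A(17)*(-289) = -25 - 10*17*(-289) = -25 - 170*(-289) = -25 + 49130 = 49105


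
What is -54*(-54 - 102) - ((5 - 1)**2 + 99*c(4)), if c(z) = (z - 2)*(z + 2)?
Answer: 7220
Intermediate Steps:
c(z) = (-2 + z)*(2 + z)
-54*(-54 - 102) - ((5 - 1)**2 + 99*c(4)) = -54*(-54 - 102) - ((5 - 1)**2 + 99*(-4 + 4**2)) = -54*(-156) - (4**2 + 99*(-4 + 16)) = 8424 - (16 + 99*12) = 8424 - (16 + 1188) = 8424 - 1*1204 = 8424 - 1204 = 7220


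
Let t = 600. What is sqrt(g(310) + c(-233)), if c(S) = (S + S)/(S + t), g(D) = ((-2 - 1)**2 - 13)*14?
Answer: I*sqrt(7713606)/367 ≈ 7.5677*I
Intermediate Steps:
g(D) = -56 (g(D) = ((-3)**2 - 13)*14 = (9 - 13)*14 = -4*14 = -56)
c(S) = 2*S/(600 + S) (c(S) = (S + S)/(S + 600) = (2*S)/(600 + S) = 2*S/(600 + S))
sqrt(g(310) + c(-233)) = sqrt(-56 + 2*(-233)/(600 - 233)) = sqrt(-56 + 2*(-233)/367) = sqrt(-56 + 2*(-233)*(1/367)) = sqrt(-56 - 466/367) = sqrt(-21018/367) = I*sqrt(7713606)/367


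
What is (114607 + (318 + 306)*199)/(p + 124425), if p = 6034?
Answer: 238783/130459 ≈ 1.8303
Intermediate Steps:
(114607 + (318 + 306)*199)/(p + 124425) = (114607 + (318 + 306)*199)/(6034 + 124425) = (114607 + 624*199)/130459 = (114607 + 124176)*(1/130459) = 238783*(1/130459) = 238783/130459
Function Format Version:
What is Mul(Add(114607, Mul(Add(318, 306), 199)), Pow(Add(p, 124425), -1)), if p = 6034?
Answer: Rational(238783, 130459) ≈ 1.8303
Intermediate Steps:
Mul(Add(114607, Mul(Add(318, 306), 199)), Pow(Add(p, 124425), -1)) = Mul(Add(114607, Mul(Add(318, 306), 199)), Pow(Add(6034, 124425), -1)) = Mul(Add(114607, Mul(624, 199)), Pow(130459, -1)) = Mul(Add(114607, 124176), Rational(1, 130459)) = Mul(238783, Rational(1, 130459)) = Rational(238783, 130459)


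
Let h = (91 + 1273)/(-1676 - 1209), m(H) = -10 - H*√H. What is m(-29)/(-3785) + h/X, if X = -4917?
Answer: 2673058/976223415 - 29*I*√29/3785 ≈ 0.0027382 - 0.04126*I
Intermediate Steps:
m(H) = -10 - H^(3/2)
h = -1364/2885 (h = 1364/(-2885) = 1364*(-1/2885) = -1364/2885 ≈ -0.47279)
m(-29)/(-3785) + h/X = (-10 - (-29)^(3/2))/(-3785) - 1364/2885/(-4917) = (-10 - (-29)*I*√29)*(-1/3785) - 1364/2885*(-1/4917) = (-10 + 29*I*√29)*(-1/3785) + 124/1289595 = (2/757 - 29*I*√29/3785) + 124/1289595 = 2673058/976223415 - 29*I*√29/3785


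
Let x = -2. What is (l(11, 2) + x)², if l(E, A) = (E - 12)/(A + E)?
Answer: 729/169 ≈ 4.3136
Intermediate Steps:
l(E, A) = (-12 + E)/(A + E)
(l(11, 2) + x)² = ((-12 + 11)/(2 + 11) - 2)² = (-1/13 - 2)² = (-27/13)² = 729/169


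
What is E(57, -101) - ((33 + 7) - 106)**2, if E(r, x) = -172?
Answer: -4528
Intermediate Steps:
E(57, -101) - ((33 + 7) - 106)**2 = -172 - ((33 + 7) - 106)**2 = -172 - (40 - 106)**2 = -172 - 1*(-66)**2 = -172 - 1*4356 = -172 - 4356 = -4528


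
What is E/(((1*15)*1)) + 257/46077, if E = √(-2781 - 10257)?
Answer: 257/46077 + I*√13038/15 ≈ 0.0055776 + 7.6123*I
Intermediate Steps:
E = I*√13038 (E = √(-13038) = I*√13038 ≈ 114.18*I)
E/(((1*15)*1)) + 257/46077 = (I*√13038)/(((1*15)*1)) + 257/46077 = (I*√13038)/((15*1)) + 257*(1/46077) = (I*√13038)/15 + 257/46077 = (I*√13038)*(1/15) + 257/46077 = I*√13038/15 + 257/46077 = 257/46077 + I*√13038/15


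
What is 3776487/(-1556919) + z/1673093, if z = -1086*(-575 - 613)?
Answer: -110505817741/66791545653 ≈ -1.6545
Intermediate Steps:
z = 1290168 (z = -1086*(-1188) = 1290168)
3776487/(-1556919) + z/1673093 = 3776487/(-1556919) + 1290168/1673093 = 3776487*(-1/1556919) + 1290168*(1/1673093) = -96833/39921 + 1290168/1673093 = -110505817741/66791545653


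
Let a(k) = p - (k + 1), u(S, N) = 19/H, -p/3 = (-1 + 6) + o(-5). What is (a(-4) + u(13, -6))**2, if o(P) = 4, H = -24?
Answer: 354025/576 ≈ 614.63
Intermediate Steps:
p = -27 (p = -3*((-1 + 6) + 4) = -3*(5 + 4) = -3*9 = -27)
u(S, N) = -19/24 (u(S, N) = 19/(-24) = 19*(-1/24) = -19/24)
a(k) = -28 - k (a(k) = -27 - (k + 1) = -27 - (1 + k) = -27 + (-1 - k) = -28 - k)
(a(-4) + u(13, -6))**2 = ((-28 - 1*(-4)) - 19/24)**2 = ((-28 + 4) - 19/24)**2 = (-24 - 19/24)**2 = (-595/24)**2 = 354025/576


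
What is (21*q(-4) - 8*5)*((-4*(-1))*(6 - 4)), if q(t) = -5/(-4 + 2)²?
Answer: -530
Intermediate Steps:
q(t) = -5/4 (q(t) = -5/((-2)²) = -5/4)
(21*q(-4) - 8*5)*((-4*(-1))*(6 - 4)) = (21*(-5/4) - 8*5)*((-4*(-1))*(6 - 4)) = (-105/4 - 40)*(4*2) = -265/4*8 = -530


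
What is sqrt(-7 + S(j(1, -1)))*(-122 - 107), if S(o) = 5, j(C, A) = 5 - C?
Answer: -229*I*sqrt(2) ≈ -323.85*I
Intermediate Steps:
sqrt(-7 + S(j(1, -1)))*(-122 - 107) = sqrt(-7 + 5)*(-122 - 107) = sqrt(-2)*(-229) = (I*sqrt(2))*(-229) = -229*I*sqrt(2)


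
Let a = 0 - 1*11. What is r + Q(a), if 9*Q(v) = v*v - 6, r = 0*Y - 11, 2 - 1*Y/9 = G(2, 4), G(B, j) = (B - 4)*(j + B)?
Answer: 16/9 ≈ 1.7778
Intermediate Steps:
G(B, j) = (-4 + B)*(B + j)
Y = 126 (Y = 18 - 9*(2² - 4*2 - 4*4 + 2*4) = 18 - 9*(4 - 8 - 16 + 8) = 18 - 9*(-12) = 18 + 108 = 126)
a = -11 (a = 0 - 11 = -11)
r = -11 (r = 0*126 - 11 = 0 - 11 = -11)
Q(v) = -⅔ + v²/9 (Q(v) = (v*v - 6)/9 = (v² - 6)/9 = (-6 + v²)/9 = -⅔ + v²/9)
r + Q(a) = -11 + (-⅔ + (⅑)*(-11)²) = -11 + (-⅔ + (⅑)*121) = -11 + (-⅔ + 121/9) = -11 + 115/9 = 16/9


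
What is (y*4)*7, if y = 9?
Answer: 252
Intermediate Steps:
(y*4)*7 = (9*4)*7 = 36*7 = 252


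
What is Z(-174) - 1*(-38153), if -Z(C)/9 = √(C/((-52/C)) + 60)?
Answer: 38153 - 9*I*√88257/13 ≈ 38153.0 - 205.67*I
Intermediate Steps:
Z(C) = -9*√(60 - C²/52) (Z(C) = -9*√(C/((-52/C)) + 60) = -9*√(C*(-C/52) + 60) = -9*√(-C²/52 + 60) = -9*√(60 - C²/52))
Z(-174) - 1*(-38153) = -9*√(40560 - 13*(-174)²)/26 - 1*(-38153) = -9*√(40560 - 13*30276)/26 + 38153 = -9*√(40560 - 393588)/26 + 38153 = -9*I*√88257/13 + 38153 = 38153 - 9*I*√88257/13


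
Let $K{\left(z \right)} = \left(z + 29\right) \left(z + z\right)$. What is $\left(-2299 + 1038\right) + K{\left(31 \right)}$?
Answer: $2459$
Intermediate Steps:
$K{\left(z \right)} = 2 z \left(29 + z\right)$ ($K{\left(z \right)} = \left(29 + z\right) 2 z = 2 z \left(29 + z\right)$)
$\left(-2299 + 1038\right) + K{\left(31 \right)} = \left(-2299 + 1038\right) + 2 \cdot 31 \left(29 + 31\right) = -1261 + 2 \cdot 31 \cdot 60 = -1261 + 3720 = 2459$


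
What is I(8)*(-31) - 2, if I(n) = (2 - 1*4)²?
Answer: -126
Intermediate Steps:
I(n) = 4 (I(n) = (2 - 4)² = (-2)² = 4)
I(8)*(-31) - 2 = 4*(-31) - 2 = -124 - 2 = -126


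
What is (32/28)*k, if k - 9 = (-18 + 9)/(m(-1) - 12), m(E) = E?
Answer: 144/13 ≈ 11.077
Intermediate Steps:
k = 126/13 (k = 9 + (-18 + 9)/(-1 - 12) = 9 - 9/(-13) = 9 - 9*(-1/13) = 9 + 9/13 = 126/13 ≈ 9.6923)
(32/28)*k = (32/28)*(126/13) = ((1/28)*32)*(126/13) = (8/7)*(126/13) = 144/13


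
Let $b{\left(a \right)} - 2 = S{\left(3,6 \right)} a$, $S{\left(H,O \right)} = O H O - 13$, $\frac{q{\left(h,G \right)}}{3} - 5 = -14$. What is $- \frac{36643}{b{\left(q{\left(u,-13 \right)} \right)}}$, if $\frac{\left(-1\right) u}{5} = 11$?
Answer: $\frac{36643}{2563} \approx 14.297$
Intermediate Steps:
$u = -55$ ($u = \left(-5\right) 11 = -55$)
$q{\left(h,G \right)} = -27$ ($q{\left(h,G \right)} = 15 + 3 \left(-14\right) = 15 - 42 = -27$)
$S{\left(H,O \right)} = -13 + H O^{2}$ ($S{\left(H,O \right)} = H O O - 13 = H O^{2} - 13 = -13 + H O^{2}$)
$b{\left(a \right)} = 2 + 95 a$ ($b{\left(a \right)} = 2 + \left(-13 + 3 \cdot 6^{2}\right) a = 2 + \left(-13 + 3 \cdot 36\right) a = 2 + \left(-13 + 108\right) a = 2 + 95 a$)
$- \frac{36643}{b{\left(q{\left(u,-13 \right)} \right)}} = - \frac{36643}{2 + 95 \left(-27\right)} = - \frac{36643}{2 - 2565} = - \frac{36643}{-2563} = \left(-36643\right) \left(- \frac{1}{2563}\right) = \frac{36643}{2563}$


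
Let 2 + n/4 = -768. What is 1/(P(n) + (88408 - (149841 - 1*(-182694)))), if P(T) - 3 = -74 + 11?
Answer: -1/244187 ≈ -4.0952e-6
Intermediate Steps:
n = -3080 (n = -8 + 4*(-768) = -8 - 3072 = -3080)
P(T) = -60 (P(T) = 3 + (-74 + 11) = 3 - 63 = -60)
1/(P(n) + (88408 - (149841 - 1*(-182694)))) = 1/(-60 + (88408 - (149841 - 1*(-182694)))) = 1/(-60 + (88408 - (149841 + 182694))) = 1/(-60 + (88408 - 1*332535)) = 1/(-60 + (88408 - 332535)) = 1/(-60 - 244127) = 1/(-244187) = -1/244187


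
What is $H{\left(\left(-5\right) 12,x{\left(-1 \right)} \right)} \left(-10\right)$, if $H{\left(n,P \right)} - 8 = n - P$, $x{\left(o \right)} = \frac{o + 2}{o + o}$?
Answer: $515$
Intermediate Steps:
$x{\left(o \right)} = \frac{2 + o}{2 o}$
$H{\left(n,P \right)} = 8 + n - P$ ($H{\left(n,P \right)} = 8 - \left(P - n\right) = 8 + n - P$)
$H{\left(\left(-5\right) 12,x{\left(-1 \right)} \right)} \left(-10\right) = \left(8 - 60 - \frac{2 - 1}{2 \left(-1\right)}\right) \left(-10\right) = \left(8 - 60 - \frac{1}{2} \left(-1\right) 1\right) \left(-10\right) = \left(8 - 60 - - \frac{1}{2}\right) \left(-10\right) = \left(8 - 60 + \frac{1}{2}\right) \left(-10\right) = \left(- \frac{103}{2}\right) \left(-10\right) = 515$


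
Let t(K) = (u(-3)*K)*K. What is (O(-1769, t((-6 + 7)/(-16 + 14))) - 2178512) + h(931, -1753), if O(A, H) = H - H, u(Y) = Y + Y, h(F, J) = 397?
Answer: -2178115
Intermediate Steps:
u(Y) = 2*Y
t(K) = -6*K² (t(K) = ((2*(-3))*K)*K = (-6*K)*K = -6*K²)
O(A, H) = 0
(O(-1769, t((-6 + 7)/(-16 + 14))) - 2178512) + h(931, -1753) = (0 - 2178512) + 397 = -2178512 + 397 = -2178115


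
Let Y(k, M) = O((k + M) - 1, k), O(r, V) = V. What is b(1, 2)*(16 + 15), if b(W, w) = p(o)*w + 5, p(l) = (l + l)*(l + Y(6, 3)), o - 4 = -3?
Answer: 1023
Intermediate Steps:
o = 1 (o = 4 - 3 = 1)
Y(k, M) = k
p(l) = 2*l*(6 + l) (p(l) = (l + l)*(l + 6) = (2*l)*(6 + l) = 2*l*(6 + l))
b(W, w) = 5 + 14*w (b(W, w) = (2*1*(6 + 1))*w + 5 = (2*1*7)*w + 5 = 14*w + 5 = 5 + 14*w)
b(1, 2)*(16 + 15) = (5 + 14*2)*(16 + 15) = (5 + 28)*31 = 33*31 = 1023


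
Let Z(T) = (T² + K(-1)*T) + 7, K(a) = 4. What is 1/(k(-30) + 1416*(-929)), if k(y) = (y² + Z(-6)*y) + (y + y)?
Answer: -1/1315194 ≈ -7.6034e-7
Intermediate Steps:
Z(T) = 7 + T² + 4*T (Z(T) = (T² + 4*T) + 7 = 7 + T² + 4*T)
k(y) = y² + 21*y (k(y) = (y² + (7 + (-6)² + 4*(-6))*y) + (y + y) = (y² + (7 + 36 - 24)*y) + 2*y = (y² + 19*y) + 2*y = y² + 21*y)
1/(k(-30) + 1416*(-929)) = 1/(-30*(21 - 30) + 1416*(-929)) = 1/(-30*(-9) - 1315464) = 1/(270 - 1315464) = 1/(-1315194) = -1/1315194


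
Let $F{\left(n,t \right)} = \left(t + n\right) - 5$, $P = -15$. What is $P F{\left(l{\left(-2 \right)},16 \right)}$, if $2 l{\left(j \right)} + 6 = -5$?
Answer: $- \frac{165}{2} \approx -82.5$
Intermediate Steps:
$l{\left(j \right)} = - \frac{11}{2}$ ($l{\left(j \right)} = -3 + \frac{1}{2} \left(-5\right) = -3 - \frac{5}{2} = - \frac{11}{2}$)
$F{\left(n,t \right)} = -5 + n + t$ ($F{\left(n,t \right)} = \left(n + t\right) - 5 = -5 + n + t$)
$P F{\left(l{\left(-2 \right)},16 \right)} = - 15 \left(-5 - \frac{11}{2} + 16\right) = \left(-15\right) \frac{11}{2} = - \frac{165}{2}$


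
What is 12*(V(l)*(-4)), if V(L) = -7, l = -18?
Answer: 336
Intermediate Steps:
12*(V(l)*(-4)) = 12*(-7*(-4)) = 12*28 = 336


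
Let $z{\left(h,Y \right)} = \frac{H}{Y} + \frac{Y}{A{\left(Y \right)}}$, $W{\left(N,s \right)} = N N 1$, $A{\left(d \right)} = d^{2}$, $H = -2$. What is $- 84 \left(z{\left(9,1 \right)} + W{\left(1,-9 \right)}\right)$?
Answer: $0$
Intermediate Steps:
$W{\left(N,s \right)} = N^{2}$ ($W{\left(N,s \right)} = N^{2} \cdot 1 = N^{2}$)
$z{\left(h,Y \right)} = - \frac{1}{Y}$ ($z{\left(h,Y \right)} = - \frac{2}{Y} + \frac{Y}{Y^{2}} = - \frac{2}{Y} + \frac{1}{Y} = - \frac{1}{Y}$)
$- 84 \left(z{\left(9,1 \right)} + W{\left(1,-9 \right)}\right) = - 84 \left(- 1^{-1} + 1^{2}\right) = - 84 \left(\left(-1\right) 1 + 1\right) = - 84 \left(-1 + 1\right) = \left(-84\right) 0 = 0$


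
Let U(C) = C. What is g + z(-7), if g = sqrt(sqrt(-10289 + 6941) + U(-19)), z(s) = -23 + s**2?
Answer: 26 + sqrt(-19 + 6*I*sqrt(93)) ≈ 30.577 + 6.3207*I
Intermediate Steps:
g = sqrt(-19 + 6*I*sqrt(93)) (g = sqrt(sqrt(-10289 + 6941) - 19) = sqrt(sqrt(-3348) - 19) = sqrt(6*I*sqrt(93) - 19) = sqrt(-19 + 6*I*sqrt(93)) ≈ 4.5772 + 6.3207*I)
g + z(-7) = sqrt(-19 + 6*I*sqrt(93)) + (-23 + (-7)**2) = sqrt(-19 + 6*I*sqrt(93)) + (-23 + 49) = sqrt(-19 + 6*I*sqrt(93)) + 26 = 26 + sqrt(-19 + 6*I*sqrt(93))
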